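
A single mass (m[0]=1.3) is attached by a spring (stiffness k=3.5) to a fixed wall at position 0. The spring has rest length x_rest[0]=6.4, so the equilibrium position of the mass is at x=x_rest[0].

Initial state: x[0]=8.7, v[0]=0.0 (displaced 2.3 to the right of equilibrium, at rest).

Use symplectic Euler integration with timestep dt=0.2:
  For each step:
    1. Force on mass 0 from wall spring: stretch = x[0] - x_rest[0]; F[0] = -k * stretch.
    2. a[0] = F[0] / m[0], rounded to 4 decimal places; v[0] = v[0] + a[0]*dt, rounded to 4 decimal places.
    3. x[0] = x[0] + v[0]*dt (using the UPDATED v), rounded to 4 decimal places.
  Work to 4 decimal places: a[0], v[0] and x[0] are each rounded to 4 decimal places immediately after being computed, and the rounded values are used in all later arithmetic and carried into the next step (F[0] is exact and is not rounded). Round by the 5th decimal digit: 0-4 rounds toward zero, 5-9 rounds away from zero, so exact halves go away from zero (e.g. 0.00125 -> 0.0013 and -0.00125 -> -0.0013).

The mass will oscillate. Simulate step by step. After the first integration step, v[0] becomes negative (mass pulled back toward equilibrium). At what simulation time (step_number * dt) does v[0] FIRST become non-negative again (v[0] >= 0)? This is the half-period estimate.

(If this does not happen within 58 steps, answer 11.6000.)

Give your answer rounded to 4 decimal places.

Answer: 2.0000

Derivation:
Step 0: x=[8.7000] v=[0.0000]
Step 1: x=[8.4523] v=[-1.2385]
Step 2: x=[7.9836] v=[-2.3436]
Step 3: x=[7.3443] v=[-3.1963]
Step 4: x=[6.6033] v=[-3.7048]
Step 5: x=[5.8404] v=[-3.8143]
Step 6: x=[5.1378] v=[-3.5130]
Step 7: x=[4.5711] v=[-2.8334]
Step 8: x=[4.2014] v=[-1.8486]
Step 9: x=[4.0685] v=[-0.6647]
Step 10: x=[4.1866] v=[0.5907]
First v>=0 after going negative at step 10, time=2.0000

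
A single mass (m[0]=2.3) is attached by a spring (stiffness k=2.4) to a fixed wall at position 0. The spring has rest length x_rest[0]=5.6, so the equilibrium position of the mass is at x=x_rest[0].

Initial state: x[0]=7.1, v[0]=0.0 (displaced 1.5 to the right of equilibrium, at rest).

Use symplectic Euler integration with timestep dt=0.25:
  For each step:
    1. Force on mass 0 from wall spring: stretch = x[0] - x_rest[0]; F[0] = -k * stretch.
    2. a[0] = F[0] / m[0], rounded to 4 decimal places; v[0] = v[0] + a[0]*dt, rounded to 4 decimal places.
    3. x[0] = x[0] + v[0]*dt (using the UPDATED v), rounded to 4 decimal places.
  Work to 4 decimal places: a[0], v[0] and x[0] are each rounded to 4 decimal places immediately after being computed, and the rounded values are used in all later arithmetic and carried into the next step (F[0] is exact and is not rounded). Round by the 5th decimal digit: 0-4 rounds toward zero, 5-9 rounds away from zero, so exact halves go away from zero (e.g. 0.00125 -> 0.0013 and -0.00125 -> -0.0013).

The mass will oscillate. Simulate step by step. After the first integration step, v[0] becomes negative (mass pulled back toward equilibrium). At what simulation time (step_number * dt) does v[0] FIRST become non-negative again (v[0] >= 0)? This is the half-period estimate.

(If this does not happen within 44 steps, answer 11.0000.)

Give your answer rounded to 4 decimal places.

Answer: 3.2500

Derivation:
Step 0: x=[7.1000] v=[0.0000]
Step 1: x=[7.0022] v=[-0.3913]
Step 2: x=[6.8129] v=[-0.7571]
Step 3: x=[6.5445] v=[-1.0735]
Step 4: x=[6.2145] v=[-1.3199]
Step 5: x=[5.8445] v=[-1.4802]
Step 6: x=[5.4585] v=[-1.5440]
Step 7: x=[5.0817] v=[-1.5071]
Step 8: x=[4.7387] v=[-1.3719]
Step 9: x=[4.4519] v=[-1.1472]
Step 10: x=[4.2400] v=[-0.8477]
Step 11: x=[4.1168] v=[-0.4929]
Step 12: x=[4.0903] v=[-0.1060]
Step 13: x=[4.1623] v=[0.2878]
First v>=0 after going negative at step 13, time=3.2500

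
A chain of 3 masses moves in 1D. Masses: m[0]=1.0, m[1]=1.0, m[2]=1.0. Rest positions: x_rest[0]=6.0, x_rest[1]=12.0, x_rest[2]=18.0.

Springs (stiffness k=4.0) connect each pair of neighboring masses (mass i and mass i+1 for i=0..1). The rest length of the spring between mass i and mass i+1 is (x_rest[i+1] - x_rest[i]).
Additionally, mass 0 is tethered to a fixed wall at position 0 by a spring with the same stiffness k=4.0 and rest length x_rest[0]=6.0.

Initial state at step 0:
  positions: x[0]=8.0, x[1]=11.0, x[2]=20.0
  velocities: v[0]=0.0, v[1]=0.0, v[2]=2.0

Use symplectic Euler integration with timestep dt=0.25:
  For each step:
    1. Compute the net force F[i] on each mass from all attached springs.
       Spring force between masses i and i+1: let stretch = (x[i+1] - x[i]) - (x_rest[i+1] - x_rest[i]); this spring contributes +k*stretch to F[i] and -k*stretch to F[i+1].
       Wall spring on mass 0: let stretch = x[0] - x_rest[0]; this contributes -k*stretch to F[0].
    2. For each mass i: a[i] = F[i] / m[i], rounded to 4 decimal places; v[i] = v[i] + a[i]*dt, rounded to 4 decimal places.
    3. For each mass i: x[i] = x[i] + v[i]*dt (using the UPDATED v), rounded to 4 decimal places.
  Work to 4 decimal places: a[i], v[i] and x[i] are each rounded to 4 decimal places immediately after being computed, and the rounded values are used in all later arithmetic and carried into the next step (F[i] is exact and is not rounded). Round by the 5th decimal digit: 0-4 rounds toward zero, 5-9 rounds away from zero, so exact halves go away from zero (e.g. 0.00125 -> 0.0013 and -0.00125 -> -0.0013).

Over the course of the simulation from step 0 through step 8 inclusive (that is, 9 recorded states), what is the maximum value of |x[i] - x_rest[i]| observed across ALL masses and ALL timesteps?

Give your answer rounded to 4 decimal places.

Step 0: x=[8.0000 11.0000 20.0000] v=[0.0000 0.0000 2.0000]
Step 1: x=[6.7500 12.5000 19.7500] v=[-5.0000 6.0000 -1.0000]
Step 2: x=[5.2500 14.3750 19.1875] v=[-6.0000 7.5000 -2.2500]
Step 3: x=[4.7188 15.1719 18.9219] v=[-2.1250 3.1875 -1.0625]
Step 4: x=[5.6211 14.2930 19.2188] v=[3.6093 -3.5156 1.1875]
Step 5: x=[7.2861 12.4776 19.7842] v=[6.6601 -7.2617 2.2617]
Step 6: x=[8.4275 11.1910 20.0230] v=[4.5655 -5.1466 0.9551]
Step 7: x=[8.1529 11.4215 19.5538] v=[-1.0985 0.9219 -1.8769]
Step 8: x=[6.6572 12.8679 18.5515] v=[-5.9828 5.7856 -4.0092]
Max displacement = 3.1719

Answer: 3.1719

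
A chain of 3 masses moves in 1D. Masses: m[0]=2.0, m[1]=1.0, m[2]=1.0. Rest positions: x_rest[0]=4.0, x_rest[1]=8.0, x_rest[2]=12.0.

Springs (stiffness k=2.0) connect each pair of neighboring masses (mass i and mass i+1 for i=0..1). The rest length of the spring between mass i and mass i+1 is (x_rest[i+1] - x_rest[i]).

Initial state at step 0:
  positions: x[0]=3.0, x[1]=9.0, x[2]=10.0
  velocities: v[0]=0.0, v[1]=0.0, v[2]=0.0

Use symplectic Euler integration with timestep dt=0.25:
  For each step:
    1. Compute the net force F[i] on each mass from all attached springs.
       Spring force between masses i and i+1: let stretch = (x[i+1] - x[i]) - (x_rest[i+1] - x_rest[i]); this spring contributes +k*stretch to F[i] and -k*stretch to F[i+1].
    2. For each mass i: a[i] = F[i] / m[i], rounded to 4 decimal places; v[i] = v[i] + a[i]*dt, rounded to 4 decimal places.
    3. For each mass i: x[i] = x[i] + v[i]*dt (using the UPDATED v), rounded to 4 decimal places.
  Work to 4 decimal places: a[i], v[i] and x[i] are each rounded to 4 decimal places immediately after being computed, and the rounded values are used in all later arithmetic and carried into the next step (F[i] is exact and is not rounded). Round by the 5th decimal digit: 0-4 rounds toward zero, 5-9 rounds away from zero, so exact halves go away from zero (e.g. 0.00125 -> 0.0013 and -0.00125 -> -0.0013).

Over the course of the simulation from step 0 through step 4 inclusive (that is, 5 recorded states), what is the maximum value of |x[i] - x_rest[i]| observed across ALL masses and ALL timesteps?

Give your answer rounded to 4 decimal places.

Answer: 2.4755

Derivation:
Step 0: x=[3.0000 9.0000 10.0000] v=[0.0000 0.0000 0.0000]
Step 1: x=[3.1250 8.3750 10.3750] v=[0.5000 -2.5000 1.5000]
Step 2: x=[3.3281 7.3438 11.0000] v=[0.8125 -4.1250 2.5000]
Step 3: x=[3.5322 6.2676 11.6680] v=[0.8164 -4.3048 2.6719]
Step 4: x=[3.6573 5.5245 12.1609] v=[0.5003 -2.9723 1.9717]
Max displacement = 2.4755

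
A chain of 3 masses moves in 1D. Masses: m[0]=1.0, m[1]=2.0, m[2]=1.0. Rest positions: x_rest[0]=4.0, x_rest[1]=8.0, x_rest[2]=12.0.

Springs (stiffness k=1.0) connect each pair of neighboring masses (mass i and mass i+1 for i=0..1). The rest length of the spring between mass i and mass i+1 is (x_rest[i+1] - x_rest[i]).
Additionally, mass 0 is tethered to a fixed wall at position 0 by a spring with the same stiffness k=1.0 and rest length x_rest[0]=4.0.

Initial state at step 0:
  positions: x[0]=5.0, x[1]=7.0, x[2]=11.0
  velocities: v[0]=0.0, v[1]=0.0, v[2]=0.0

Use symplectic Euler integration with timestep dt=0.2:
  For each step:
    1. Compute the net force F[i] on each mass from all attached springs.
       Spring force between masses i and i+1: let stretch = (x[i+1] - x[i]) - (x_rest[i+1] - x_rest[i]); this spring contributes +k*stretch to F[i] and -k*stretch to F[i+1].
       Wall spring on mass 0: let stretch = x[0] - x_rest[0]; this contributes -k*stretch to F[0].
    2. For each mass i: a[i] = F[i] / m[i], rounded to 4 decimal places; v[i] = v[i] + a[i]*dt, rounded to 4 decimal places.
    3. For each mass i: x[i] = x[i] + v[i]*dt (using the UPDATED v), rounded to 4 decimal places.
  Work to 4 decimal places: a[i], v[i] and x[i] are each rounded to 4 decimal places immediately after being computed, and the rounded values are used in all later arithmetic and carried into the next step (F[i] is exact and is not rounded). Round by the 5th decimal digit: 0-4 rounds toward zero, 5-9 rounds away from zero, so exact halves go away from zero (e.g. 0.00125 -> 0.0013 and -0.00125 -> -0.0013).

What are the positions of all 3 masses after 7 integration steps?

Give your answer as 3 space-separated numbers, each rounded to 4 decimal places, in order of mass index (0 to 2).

Answer: 2.8454 7.6967 11.1587

Derivation:
Step 0: x=[5.0000 7.0000 11.0000] v=[0.0000 0.0000 0.0000]
Step 1: x=[4.8800 7.0400 11.0000] v=[-0.6000 0.2000 0.0000]
Step 2: x=[4.6512 7.1160 11.0016] v=[-1.1440 0.3800 0.0080]
Step 3: x=[4.3349 7.2204 11.0078] v=[-1.5813 0.5221 0.0309]
Step 4: x=[3.9607 7.3429 11.0225] v=[-1.8712 0.6123 0.0734]
Step 5: x=[3.5633 7.4713 11.0500] v=[-1.9869 0.6420 0.1375]
Step 6: x=[3.1797 7.5931 11.0944] v=[-1.9180 0.6091 0.2218]
Step 7: x=[2.8454 7.6967 11.1587] v=[-1.6713 0.5179 0.3215]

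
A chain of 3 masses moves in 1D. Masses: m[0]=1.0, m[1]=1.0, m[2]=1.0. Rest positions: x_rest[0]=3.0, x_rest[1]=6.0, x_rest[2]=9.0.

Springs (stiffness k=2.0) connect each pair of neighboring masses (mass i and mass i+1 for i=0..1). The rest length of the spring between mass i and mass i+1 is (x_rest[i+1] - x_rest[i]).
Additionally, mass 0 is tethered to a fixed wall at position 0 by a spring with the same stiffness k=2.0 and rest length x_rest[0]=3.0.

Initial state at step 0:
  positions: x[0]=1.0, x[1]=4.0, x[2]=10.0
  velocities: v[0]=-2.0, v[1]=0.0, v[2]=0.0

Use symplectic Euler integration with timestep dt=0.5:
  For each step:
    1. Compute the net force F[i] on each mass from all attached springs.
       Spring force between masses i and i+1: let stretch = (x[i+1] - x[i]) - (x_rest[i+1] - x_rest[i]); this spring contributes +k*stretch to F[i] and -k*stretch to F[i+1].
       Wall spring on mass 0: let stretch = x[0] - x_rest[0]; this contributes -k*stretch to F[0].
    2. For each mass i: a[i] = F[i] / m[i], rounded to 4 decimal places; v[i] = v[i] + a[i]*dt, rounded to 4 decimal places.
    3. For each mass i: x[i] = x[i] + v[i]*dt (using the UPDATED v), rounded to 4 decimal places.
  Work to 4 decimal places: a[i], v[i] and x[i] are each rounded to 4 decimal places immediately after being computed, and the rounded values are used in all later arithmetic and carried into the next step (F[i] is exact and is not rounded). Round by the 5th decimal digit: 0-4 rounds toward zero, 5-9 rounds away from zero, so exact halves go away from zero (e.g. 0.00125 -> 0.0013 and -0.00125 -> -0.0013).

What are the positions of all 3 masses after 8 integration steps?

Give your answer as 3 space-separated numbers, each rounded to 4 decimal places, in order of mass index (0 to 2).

Step 0: x=[1.0000 4.0000 10.0000] v=[-2.0000 0.0000 0.0000]
Step 1: x=[1.0000 5.5000 8.5000] v=[0.0000 3.0000 -3.0000]
Step 2: x=[2.7500 6.2500 7.0000] v=[3.5000 1.5000 -3.0000]
Step 3: x=[4.8750 5.6250 6.6250] v=[4.2500 -1.2500 -0.7500]
Step 4: x=[4.9375 5.1250 7.2500] v=[0.1250 -1.0000 1.2500]
Step 5: x=[2.6250 5.5938 8.3125] v=[-4.6250 0.9375 2.1250]
Step 6: x=[0.4844 5.9375 9.5157] v=[-4.2812 0.6874 2.4063]
Step 7: x=[0.8282 5.3438 10.4298] v=[0.6875 -1.1875 1.8281]
Step 8: x=[3.0157 5.0353 10.3009] v=[4.3749 -0.6171 -0.2579]

Answer: 3.0157 5.0353 10.3009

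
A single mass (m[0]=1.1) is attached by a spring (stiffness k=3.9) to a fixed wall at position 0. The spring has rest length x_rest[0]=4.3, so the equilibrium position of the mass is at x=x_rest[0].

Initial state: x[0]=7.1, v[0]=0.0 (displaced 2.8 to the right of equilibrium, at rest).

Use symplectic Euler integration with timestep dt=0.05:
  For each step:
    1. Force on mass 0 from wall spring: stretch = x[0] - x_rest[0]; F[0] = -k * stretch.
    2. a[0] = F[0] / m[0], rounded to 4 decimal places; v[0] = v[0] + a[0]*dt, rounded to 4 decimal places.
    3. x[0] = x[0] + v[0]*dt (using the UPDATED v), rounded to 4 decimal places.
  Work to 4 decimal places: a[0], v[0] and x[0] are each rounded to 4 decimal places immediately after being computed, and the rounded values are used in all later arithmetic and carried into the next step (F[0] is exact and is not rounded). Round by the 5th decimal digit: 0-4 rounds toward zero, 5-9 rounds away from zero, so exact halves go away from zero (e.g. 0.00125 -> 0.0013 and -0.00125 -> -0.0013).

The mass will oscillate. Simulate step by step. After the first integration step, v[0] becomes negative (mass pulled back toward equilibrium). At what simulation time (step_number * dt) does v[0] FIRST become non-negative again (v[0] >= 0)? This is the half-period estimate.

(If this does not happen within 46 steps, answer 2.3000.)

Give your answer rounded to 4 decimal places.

Step 0: x=[7.1000] v=[0.0000]
Step 1: x=[7.0752] v=[-0.4964]
Step 2: x=[7.0258] v=[-0.9884]
Step 3: x=[6.9522] v=[-1.4716]
Step 4: x=[6.8551] v=[-1.9418]
Step 5: x=[6.7354] v=[-2.3948]
Step 6: x=[6.5941] v=[-2.8265]
Step 7: x=[6.4324] v=[-3.2332]
Step 8: x=[6.2518] v=[-3.6112]
Step 9: x=[6.0539] v=[-3.9572]
Step 10: x=[5.8405] v=[-4.2681]
Step 11: x=[5.6134] v=[-4.5412]
Step 12: x=[5.3747] v=[-4.7740]
Step 13: x=[5.1265] v=[-4.9645]
Step 14: x=[4.8710] v=[-5.1110]
Step 15: x=[4.6104] v=[-5.2122]
Step 16: x=[4.3470] v=[-5.2672]
Step 17: x=[4.0832] v=[-5.2755]
Step 18: x=[3.8213] v=[-5.2371]
Step 19: x=[3.5637] v=[-5.1522]
Step 20: x=[3.3126] v=[-5.0217]
Step 21: x=[3.0703] v=[-4.8467]
Step 22: x=[2.8389] v=[-4.6287]
Step 23: x=[2.6204] v=[-4.3697]
Step 24: x=[2.4168] v=[-4.0720]
Step 25: x=[2.2299] v=[-3.7382]
Step 26: x=[2.0613] v=[-3.3712]
Step 27: x=[1.9126] v=[-2.9743]
Step 28: x=[1.7850] v=[-2.5511]
Step 29: x=[1.6797] v=[-2.1053]
Step 30: x=[1.5977] v=[-1.6408]
Step 31: x=[1.5396] v=[-1.1618]
Step 32: x=[1.5060] v=[-0.6725]
Step 33: x=[1.4971] v=[-0.1772]
Step 34: x=[1.5131] v=[0.3197]
First v>=0 after going negative at step 34, time=1.7000

Answer: 1.7000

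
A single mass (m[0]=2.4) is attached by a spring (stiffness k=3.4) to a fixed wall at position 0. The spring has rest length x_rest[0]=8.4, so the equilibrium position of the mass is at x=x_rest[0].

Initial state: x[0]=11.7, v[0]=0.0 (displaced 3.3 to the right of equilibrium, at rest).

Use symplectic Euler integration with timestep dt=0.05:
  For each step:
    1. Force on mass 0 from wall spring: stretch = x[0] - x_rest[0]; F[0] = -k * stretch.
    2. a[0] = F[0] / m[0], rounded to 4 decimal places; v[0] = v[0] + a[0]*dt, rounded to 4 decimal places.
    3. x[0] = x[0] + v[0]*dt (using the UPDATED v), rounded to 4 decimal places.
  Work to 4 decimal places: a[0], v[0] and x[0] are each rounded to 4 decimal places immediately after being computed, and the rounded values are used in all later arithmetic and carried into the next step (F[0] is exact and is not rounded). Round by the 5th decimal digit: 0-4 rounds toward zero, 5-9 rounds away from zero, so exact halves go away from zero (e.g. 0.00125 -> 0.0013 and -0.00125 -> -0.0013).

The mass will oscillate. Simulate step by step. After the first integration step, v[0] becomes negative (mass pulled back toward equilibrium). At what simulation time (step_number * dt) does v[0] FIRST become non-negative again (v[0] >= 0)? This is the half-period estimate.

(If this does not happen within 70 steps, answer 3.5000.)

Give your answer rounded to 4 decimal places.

Answer: 2.6500

Derivation:
Step 0: x=[11.7000] v=[0.0000]
Step 1: x=[11.6883] v=[-0.2338]
Step 2: x=[11.6650] v=[-0.4667]
Step 3: x=[11.6301] v=[-0.6980]
Step 4: x=[11.5838] v=[-0.9268]
Step 5: x=[11.5262] v=[-1.1523]
Step 6: x=[11.4575] v=[-1.3737]
Step 7: x=[11.3780] v=[-1.5903]
Step 8: x=[11.2879] v=[-1.8012]
Step 9: x=[11.1876] v=[-2.0058]
Step 10: x=[11.0774] v=[-2.2033]
Step 11: x=[10.9578] v=[-2.3930]
Step 12: x=[10.8291] v=[-2.5742]
Step 13: x=[10.6918] v=[-2.7463]
Step 14: x=[10.5464] v=[-2.9086]
Step 15: x=[10.3934] v=[-3.0606]
Step 16: x=[10.2333] v=[-3.2018]
Step 17: x=[10.0667] v=[-3.3317]
Step 18: x=[9.8942] v=[-3.4498]
Step 19: x=[9.7164] v=[-3.5556]
Step 20: x=[9.5340] v=[-3.6488]
Step 21: x=[9.3475] v=[-3.7291]
Step 22: x=[9.1577] v=[-3.7962]
Step 23: x=[8.9652] v=[-3.8499]
Step 24: x=[8.7707] v=[-3.8899]
Step 25: x=[8.5749] v=[-3.9162]
Step 26: x=[8.3785] v=[-3.9286]
Step 27: x=[8.1821] v=[-3.9271]
Step 28: x=[7.9865] v=[-3.9117]
Step 29: x=[7.7924] v=[-3.8824]
Step 30: x=[7.6004] v=[-3.8394]
Step 31: x=[7.4113] v=[-3.7828]
Step 32: x=[7.2257] v=[-3.7128]
Step 33: x=[7.0442] v=[-3.6296]
Step 34: x=[6.8675] v=[-3.5336]
Step 35: x=[6.6962] v=[-3.4251]
Step 36: x=[6.5310] v=[-3.3044]
Step 37: x=[6.3724] v=[-3.1720]
Step 38: x=[6.2210] v=[-3.0284]
Step 39: x=[6.0773] v=[-2.8741]
Step 40: x=[5.9418] v=[-2.7096]
Step 41: x=[5.8150] v=[-2.5355]
Step 42: x=[5.6974] v=[-2.3524]
Step 43: x=[5.5894] v=[-2.1610]
Step 44: x=[5.4913] v=[-1.9619]
Step 45: x=[5.4035] v=[-1.7559]
Step 46: x=[5.3263] v=[-1.5437]
Step 47: x=[5.2600] v=[-1.3260]
Step 48: x=[5.2048] v=[-1.1036]
Step 49: x=[5.1609] v=[-0.8773]
Step 50: x=[5.1285] v=[-0.6479]
Step 51: x=[5.1077] v=[-0.4162]
Step 52: x=[5.0986] v=[-0.1830]
Step 53: x=[5.1011] v=[0.0509]
First v>=0 after going negative at step 53, time=2.6500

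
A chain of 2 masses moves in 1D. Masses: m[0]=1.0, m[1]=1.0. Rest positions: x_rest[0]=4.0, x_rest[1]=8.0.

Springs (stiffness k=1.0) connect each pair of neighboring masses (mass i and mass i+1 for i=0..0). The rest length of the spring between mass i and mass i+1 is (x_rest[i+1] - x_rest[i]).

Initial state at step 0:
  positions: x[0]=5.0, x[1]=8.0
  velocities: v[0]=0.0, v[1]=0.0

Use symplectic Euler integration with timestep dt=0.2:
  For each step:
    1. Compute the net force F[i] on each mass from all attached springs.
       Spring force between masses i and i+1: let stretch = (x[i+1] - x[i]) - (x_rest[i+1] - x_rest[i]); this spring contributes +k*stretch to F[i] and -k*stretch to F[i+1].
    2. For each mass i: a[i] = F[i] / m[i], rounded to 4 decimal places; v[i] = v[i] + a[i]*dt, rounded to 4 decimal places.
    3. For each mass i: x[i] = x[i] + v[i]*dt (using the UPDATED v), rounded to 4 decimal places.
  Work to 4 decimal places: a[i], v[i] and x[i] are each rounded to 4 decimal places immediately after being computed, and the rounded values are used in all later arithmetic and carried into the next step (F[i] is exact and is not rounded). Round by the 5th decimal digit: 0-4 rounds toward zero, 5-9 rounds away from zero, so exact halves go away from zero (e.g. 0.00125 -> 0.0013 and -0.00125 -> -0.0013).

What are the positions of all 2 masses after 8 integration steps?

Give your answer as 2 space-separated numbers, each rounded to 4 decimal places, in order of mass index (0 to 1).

Answer: 4.1234 8.8766

Derivation:
Step 0: x=[5.0000 8.0000] v=[0.0000 0.0000]
Step 1: x=[4.9600 8.0400] v=[-0.2000 0.2000]
Step 2: x=[4.8832 8.1168] v=[-0.3840 0.3840]
Step 3: x=[4.7757 8.2243] v=[-0.5373 0.5373]
Step 4: x=[4.6462 8.3538] v=[-0.6476 0.6476]
Step 5: x=[4.5050 8.4950] v=[-0.7061 0.7061]
Step 6: x=[4.3634 8.6366] v=[-0.7081 0.7081]
Step 7: x=[4.2327 8.7673] v=[-0.6535 0.6535]
Step 8: x=[4.1234 8.8766] v=[-0.5466 0.5466]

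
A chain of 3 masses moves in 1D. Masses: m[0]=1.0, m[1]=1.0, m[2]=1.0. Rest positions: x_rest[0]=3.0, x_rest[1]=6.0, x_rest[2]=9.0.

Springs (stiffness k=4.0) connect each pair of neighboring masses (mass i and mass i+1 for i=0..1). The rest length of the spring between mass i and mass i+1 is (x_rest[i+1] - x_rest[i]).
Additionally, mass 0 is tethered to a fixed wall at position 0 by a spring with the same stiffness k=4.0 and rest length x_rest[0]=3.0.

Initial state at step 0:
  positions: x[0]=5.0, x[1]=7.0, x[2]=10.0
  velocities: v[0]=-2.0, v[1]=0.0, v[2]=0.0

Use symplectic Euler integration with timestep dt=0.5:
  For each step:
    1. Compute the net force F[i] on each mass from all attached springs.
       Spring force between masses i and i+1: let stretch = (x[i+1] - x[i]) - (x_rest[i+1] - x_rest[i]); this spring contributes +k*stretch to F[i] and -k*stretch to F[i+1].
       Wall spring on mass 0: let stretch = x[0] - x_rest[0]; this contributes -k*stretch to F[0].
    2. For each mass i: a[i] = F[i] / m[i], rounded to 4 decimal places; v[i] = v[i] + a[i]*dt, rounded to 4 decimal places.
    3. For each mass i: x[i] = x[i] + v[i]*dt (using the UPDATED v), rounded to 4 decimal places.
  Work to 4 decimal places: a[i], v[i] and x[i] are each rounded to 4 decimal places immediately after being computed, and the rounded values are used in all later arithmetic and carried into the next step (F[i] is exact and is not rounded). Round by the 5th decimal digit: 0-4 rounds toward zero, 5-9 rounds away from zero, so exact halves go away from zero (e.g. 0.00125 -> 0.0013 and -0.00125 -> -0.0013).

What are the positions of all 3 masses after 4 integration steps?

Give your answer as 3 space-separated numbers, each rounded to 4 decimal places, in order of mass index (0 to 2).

Answer: 3.0000 7.0000 6.0000

Derivation:
Step 0: x=[5.0000 7.0000 10.0000] v=[-2.0000 0.0000 0.0000]
Step 1: x=[1.0000 8.0000 10.0000] v=[-8.0000 2.0000 0.0000]
Step 2: x=[3.0000 4.0000 11.0000] v=[4.0000 -8.0000 2.0000]
Step 3: x=[3.0000 6.0000 8.0000] v=[0.0000 4.0000 -6.0000]
Step 4: x=[3.0000 7.0000 6.0000] v=[0.0000 2.0000 -4.0000]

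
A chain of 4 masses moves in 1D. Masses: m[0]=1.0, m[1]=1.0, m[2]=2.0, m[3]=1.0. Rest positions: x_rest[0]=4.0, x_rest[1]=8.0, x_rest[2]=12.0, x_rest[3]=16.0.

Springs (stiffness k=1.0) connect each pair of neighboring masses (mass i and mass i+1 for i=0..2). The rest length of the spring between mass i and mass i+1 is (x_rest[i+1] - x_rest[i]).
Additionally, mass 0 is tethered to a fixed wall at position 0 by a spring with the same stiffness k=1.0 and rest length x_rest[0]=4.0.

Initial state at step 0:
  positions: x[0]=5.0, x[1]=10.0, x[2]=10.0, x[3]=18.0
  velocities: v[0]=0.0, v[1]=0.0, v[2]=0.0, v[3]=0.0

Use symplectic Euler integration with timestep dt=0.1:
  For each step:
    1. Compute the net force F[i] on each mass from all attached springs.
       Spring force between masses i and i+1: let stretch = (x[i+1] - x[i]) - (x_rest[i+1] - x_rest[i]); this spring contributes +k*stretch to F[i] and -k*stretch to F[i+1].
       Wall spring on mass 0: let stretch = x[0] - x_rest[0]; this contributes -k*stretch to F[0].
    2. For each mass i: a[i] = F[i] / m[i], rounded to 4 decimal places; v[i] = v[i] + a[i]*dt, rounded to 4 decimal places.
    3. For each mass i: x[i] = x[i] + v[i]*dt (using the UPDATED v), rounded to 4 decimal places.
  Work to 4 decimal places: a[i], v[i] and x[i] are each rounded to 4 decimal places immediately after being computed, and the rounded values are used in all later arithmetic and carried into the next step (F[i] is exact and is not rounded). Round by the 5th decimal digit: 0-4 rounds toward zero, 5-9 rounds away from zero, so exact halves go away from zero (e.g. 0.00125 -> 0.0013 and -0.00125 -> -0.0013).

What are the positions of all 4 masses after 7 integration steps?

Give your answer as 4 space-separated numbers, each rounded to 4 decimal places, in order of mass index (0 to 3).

Step 0: x=[5.0000 10.0000 10.0000 18.0000] v=[0.0000 0.0000 0.0000 0.0000]
Step 1: x=[5.0000 9.9500 10.0400 17.9600] v=[0.0000 -0.5000 0.4000 -0.4000]
Step 2: x=[4.9995 9.8514 10.1192 17.8808] v=[-0.0050 -0.9860 0.7915 -0.7920]
Step 3: x=[4.9975 9.7070 10.2358 17.7640] v=[-0.0198 -1.4444 1.1662 -1.1682]
Step 4: x=[4.9926 9.5208 10.3874 17.6119] v=[-0.0486 -1.8625 1.5162 -1.5210]
Step 5: x=[4.9831 9.2979 10.5708 17.4276] v=[-0.0950 -2.2287 1.8341 -1.8435]
Step 6: x=[4.9669 9.0446 10.7821 17.2147] v=[-0.1618 -2.5329 2.1133 -2.1292]
Step 7: x=[4.9418 8.7679 11.0169 16.9775] v=[-0.2507 -2.7669 2.3481 -2.3725]

Answer: 4.9418 8.7679 11.0169 16.9775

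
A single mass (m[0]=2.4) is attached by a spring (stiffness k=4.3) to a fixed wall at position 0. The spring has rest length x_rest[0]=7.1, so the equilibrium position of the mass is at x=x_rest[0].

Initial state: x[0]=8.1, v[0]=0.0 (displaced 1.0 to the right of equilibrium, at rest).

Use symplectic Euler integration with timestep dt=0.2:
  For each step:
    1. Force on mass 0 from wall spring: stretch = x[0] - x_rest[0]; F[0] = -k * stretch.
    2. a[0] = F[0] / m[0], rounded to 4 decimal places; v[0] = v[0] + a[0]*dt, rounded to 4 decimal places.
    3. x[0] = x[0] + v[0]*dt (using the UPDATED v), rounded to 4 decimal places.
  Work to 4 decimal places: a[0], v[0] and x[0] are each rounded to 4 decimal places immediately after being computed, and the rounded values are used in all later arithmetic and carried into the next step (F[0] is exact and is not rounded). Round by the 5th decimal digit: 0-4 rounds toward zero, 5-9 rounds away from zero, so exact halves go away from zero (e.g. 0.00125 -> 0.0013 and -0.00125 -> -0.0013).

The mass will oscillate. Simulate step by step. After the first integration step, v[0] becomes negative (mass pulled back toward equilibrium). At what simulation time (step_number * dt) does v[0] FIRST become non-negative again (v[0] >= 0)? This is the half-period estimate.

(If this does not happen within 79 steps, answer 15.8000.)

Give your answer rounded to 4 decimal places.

Step 0: x=[8.1000] v=[0.0000]
Step 1: x=[8.0283] v=[-0.3583]
Step 2: x=[7.8901] v=[-0.6909]
Step 3: x=[7.6953] v=[-0.9740]
Step 4: x=[7.4578] v=[-1.1873]
Step 5: x=[7.1947] v=[-1.3155]
Step 6: x=[6.9248] v=[-1.3494]
Step 7: x=[6.6675] v=[-1.2866]
Step 8: x=[6.4412] v=[-1.1316]
Step 9: x=[6.2621] v=[-0.8955]
Step 10: x=[6.1430] v=[-0.5953]
Step 11: x=[6.0925] v=[-0.2524]
Step 12: x=[6.1142] v=[0.1086]
First v>=0 after going negative at step 12, time=2.4000

Answer: 2.4000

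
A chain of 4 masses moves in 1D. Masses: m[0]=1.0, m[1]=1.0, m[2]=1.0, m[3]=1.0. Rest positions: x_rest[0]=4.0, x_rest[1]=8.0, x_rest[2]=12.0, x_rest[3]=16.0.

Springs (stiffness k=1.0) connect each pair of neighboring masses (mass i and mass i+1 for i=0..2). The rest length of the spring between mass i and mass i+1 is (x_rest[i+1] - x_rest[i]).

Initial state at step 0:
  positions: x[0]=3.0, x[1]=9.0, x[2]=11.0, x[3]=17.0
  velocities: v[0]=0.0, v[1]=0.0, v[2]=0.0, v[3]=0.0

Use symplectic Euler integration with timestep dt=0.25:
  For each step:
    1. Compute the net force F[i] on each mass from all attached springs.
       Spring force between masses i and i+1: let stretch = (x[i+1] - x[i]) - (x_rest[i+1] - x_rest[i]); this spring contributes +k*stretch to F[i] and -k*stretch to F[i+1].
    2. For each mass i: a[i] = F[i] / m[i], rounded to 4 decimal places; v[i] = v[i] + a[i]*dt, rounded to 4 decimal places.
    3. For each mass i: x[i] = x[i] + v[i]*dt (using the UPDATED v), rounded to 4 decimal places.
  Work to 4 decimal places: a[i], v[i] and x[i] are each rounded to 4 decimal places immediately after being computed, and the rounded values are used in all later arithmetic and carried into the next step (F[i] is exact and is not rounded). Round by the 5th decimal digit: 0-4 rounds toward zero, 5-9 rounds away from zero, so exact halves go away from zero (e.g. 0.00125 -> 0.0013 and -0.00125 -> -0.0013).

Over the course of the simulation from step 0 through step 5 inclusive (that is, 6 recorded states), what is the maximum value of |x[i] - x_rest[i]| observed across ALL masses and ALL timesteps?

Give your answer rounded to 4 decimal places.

Answer: 1.1422

Derivation:
Step 0: x=[3.0000 9.0000 11.0000 17.0000] v=[0.0000 0.0000 0.0000 0.0000]
Step 1: x=[3.1250 8.7500 11.2500 16.8750] v=[0.5000 -1.0000 1.0000 -0.5000]
Step 2: x=[3.3516 8.3047 11.6953 16.6484] v=[0.9063 -1.7813 1.7813 -0.9063]
Step 3: x=[3.6378 7.7617 12.2383 16.3623] v=[1.1446 -2.1719 2.1719 -1.1446]
Step 4: x=[3.9317 7.2408 12.7593 16.0684] v=[1.1756 -2.0837 2.0838 -1.1756]
Step 5: x=[4.1824 6.8580 13.1422 15.8177] v=[1.0029 -1.5314 1.5315 -1.0029]
Max displacement = 1.1422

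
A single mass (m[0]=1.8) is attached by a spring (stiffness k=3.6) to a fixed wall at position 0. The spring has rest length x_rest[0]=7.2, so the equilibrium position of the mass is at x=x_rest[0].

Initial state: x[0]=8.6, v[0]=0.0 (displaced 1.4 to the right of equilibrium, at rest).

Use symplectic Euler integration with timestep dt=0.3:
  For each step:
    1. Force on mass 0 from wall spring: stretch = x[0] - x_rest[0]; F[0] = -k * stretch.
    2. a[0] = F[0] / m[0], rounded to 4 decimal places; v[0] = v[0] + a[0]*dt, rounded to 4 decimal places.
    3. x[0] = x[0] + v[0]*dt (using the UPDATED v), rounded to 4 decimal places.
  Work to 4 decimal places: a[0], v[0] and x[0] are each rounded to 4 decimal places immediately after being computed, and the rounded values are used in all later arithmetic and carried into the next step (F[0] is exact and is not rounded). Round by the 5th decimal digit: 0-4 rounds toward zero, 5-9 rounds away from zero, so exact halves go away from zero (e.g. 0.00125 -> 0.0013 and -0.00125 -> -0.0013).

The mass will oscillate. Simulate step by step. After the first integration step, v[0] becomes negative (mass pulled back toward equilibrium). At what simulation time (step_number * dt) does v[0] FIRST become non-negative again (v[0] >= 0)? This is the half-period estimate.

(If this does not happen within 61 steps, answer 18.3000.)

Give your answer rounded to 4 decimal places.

Answer: 2.4000

Derivation:
Step 0: x=[8.6000] v=[0.0000]
Step 1: x=[8.3480] v=[-0.8400]
Step 2: x=[7.8894] v=[-1.5288]
Step 3: x=[7.3067] v=[-1.9424]
Step 4: x=[6.7048] v=[-2.0064]
Step 5: x=[6.1920] v=[-1.7093]
Step 6: x=[5.8607] v=[-1.1045]
Step 7: x=[5.7704] v=[-0.3009]
Step 8: x=[5.9375] v=[0.5569]
First v>=0 after going negative at step 8, time=2.4000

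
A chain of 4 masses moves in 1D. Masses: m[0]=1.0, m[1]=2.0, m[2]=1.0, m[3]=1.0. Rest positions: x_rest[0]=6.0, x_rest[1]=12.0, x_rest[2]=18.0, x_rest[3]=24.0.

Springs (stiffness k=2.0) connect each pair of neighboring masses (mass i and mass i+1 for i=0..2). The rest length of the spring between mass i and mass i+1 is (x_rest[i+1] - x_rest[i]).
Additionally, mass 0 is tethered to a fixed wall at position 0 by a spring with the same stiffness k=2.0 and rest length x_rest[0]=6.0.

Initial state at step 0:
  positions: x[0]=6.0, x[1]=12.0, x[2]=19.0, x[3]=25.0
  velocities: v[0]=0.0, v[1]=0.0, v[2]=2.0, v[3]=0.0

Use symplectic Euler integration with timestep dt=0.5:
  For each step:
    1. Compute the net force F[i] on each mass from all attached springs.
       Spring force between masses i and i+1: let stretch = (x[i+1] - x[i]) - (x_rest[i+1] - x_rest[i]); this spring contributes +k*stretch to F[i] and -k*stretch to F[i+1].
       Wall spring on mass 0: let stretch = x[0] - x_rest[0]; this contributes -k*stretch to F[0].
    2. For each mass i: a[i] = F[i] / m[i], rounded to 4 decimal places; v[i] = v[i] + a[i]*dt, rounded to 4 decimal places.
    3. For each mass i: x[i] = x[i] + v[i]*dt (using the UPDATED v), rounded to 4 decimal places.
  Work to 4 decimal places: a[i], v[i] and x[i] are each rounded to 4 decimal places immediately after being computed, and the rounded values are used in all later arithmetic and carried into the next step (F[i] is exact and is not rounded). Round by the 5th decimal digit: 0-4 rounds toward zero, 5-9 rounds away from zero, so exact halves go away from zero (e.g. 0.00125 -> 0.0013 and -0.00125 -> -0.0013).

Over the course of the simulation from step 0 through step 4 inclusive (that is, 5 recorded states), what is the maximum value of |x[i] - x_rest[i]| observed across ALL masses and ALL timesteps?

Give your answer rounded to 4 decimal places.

Step 0: x=[6.0000 12.0000 19.0000 25.0000] v=[0.0000 0.0000 2.0000 0.0000]
Step 1: x=[6.0000 12.2500 19.5000 25.0000] v=[0.0000 0.5000 1.0000 0.0000]
Step 2: x=[6.1250 12.7500 19.1250 25.2500] v=[0.2500 1.0000 -0.7500 0.5000]
Step 3: x=[6.5000 13.1875 18.6250 25.4375] v=[0.7500 0.8750 -1.0000 0.3750]
Step 4: x=[6.9688 13.3125 18.8125 25.2188] v=[0.9375 0.2500 0.3750 -0.4375]
Max displacement = 1.5000

Answer: 1.5000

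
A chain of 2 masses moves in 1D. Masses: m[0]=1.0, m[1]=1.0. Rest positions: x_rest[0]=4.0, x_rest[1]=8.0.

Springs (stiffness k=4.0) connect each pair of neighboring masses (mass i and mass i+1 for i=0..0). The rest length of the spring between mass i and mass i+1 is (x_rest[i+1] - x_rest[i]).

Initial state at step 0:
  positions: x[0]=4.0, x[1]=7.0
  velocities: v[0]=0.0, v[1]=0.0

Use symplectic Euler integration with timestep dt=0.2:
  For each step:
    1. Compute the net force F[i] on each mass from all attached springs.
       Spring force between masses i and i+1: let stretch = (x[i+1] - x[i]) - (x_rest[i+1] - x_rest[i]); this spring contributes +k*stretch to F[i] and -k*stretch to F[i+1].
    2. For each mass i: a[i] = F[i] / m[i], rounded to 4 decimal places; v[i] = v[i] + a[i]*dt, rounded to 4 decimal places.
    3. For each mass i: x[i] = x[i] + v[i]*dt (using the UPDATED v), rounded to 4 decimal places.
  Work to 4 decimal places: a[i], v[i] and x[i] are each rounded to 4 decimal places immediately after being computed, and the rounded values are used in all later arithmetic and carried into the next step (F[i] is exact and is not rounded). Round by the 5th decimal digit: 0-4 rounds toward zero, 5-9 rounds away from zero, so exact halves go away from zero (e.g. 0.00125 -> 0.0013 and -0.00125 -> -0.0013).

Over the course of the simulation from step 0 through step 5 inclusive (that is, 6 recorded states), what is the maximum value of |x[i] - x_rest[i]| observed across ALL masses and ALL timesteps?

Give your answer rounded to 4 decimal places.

Answer: 1.0213

Derivation:
Step 0: x=[4.0000 7.0000] v=[0.0000 0.0000]
Step 1: x=[3.8400 7.1600] v=[-0.8000 0.8000]
Step 2: x=[3.5712 7.4288] v=[-1.3440 1.3440]
Step 3: x=[3.2796 7.7204] v=[-1.4579 1.4579]
Step 4: x=[3.0585 7.9415] v=[-1.1053 1.1053]
Step 5: x=[2.9787 8.0213] v=[-0.3989 0.3989]
Max displacement = 1.0213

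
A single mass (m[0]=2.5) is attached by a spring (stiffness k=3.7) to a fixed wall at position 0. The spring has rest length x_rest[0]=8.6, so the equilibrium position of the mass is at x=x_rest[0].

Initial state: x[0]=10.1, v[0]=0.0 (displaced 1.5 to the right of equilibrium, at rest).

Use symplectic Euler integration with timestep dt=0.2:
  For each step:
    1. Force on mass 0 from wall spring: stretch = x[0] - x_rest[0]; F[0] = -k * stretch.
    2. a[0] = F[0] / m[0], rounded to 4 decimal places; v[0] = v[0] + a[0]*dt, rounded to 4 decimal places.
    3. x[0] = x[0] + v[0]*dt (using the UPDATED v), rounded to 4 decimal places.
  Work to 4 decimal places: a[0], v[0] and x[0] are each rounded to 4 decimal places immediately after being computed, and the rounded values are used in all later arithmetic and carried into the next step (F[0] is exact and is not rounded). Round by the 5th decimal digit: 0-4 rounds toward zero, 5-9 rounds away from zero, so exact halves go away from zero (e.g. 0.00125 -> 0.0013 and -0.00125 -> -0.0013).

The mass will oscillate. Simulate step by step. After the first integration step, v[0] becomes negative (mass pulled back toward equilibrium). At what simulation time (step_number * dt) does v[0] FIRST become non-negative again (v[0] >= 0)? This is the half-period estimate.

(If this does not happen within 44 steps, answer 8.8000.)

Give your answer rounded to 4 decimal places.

Step 0: x=[10.1000] v=[0.0000]
Step 1: x=[10.0112] v=[-0.4440]
Step 2: x=[9.8389] v=[-0.8617]
Step 3: x=[9.5932] v=[-1.2284]
Step 4: x=[9.2887] v=[-1.5224]
Step 5: x=[8.9434] v=[-1.7263]
Step 6: x=[8.5778] v=[-1.8279]
Step 7: x=[8.2135] v=[-1.8213]
Step 8: x=[7.8721] v=[-1.7069]
Step 9: x=[7.5738] v=[-1.4914]
Step 10: x=[7.3363] v=[-1.1876]
Step 11: x=[7.1736] v=[-0.8135]
Step 12: x=[7.0953] v=[-0.3913]
Step 13: x=[7.1061] v=[0.0541]
First v>=0 after going negative at step 13, time=2.6000

Answer: 2.6000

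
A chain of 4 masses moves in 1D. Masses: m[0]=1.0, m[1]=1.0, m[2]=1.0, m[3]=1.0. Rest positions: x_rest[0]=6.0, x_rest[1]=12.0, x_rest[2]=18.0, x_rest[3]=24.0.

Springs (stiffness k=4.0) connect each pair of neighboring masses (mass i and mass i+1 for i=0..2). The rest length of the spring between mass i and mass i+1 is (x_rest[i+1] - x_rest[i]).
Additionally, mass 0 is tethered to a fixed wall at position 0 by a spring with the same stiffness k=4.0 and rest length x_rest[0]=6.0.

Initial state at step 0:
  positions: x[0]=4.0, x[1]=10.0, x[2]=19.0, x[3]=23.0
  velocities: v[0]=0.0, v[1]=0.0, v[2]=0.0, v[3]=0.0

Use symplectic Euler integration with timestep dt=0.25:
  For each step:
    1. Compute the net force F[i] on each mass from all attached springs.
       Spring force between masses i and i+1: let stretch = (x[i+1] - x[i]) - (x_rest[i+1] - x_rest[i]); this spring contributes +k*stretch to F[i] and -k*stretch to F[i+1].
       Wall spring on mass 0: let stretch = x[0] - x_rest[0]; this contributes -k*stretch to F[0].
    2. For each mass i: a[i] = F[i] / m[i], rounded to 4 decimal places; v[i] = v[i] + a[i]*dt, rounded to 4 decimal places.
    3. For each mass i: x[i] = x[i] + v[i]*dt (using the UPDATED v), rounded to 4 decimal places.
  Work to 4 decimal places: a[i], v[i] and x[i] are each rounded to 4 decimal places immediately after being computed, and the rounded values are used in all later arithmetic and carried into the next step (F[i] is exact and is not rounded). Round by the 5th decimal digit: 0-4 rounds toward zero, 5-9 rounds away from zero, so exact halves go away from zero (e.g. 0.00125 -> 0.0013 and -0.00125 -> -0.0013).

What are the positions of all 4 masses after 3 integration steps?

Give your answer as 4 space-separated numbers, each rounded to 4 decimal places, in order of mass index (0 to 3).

Answer: 6.5781 12.1875 15.4688 24.1563

Derivation:
Step 0: x=[4.0000 10.0000 19.0000 23.0000] v=[0.0000 0.0000 0.0000 0.0000]
Step 1: x=[4.5000 10.7500 17.7500 23.5000] v=[2.0000 3.0000 -5.0000 2.0000]
Step 2: x=[5.4375 11.6875 16.1875 24.0625] v=[3.7500 3.7500 -6.2500 2.2500]
Step 3: x=[6.5781 12.1875 15.4688 24.1563] v=[4.5625 2.0000 -2.8750 0.3750]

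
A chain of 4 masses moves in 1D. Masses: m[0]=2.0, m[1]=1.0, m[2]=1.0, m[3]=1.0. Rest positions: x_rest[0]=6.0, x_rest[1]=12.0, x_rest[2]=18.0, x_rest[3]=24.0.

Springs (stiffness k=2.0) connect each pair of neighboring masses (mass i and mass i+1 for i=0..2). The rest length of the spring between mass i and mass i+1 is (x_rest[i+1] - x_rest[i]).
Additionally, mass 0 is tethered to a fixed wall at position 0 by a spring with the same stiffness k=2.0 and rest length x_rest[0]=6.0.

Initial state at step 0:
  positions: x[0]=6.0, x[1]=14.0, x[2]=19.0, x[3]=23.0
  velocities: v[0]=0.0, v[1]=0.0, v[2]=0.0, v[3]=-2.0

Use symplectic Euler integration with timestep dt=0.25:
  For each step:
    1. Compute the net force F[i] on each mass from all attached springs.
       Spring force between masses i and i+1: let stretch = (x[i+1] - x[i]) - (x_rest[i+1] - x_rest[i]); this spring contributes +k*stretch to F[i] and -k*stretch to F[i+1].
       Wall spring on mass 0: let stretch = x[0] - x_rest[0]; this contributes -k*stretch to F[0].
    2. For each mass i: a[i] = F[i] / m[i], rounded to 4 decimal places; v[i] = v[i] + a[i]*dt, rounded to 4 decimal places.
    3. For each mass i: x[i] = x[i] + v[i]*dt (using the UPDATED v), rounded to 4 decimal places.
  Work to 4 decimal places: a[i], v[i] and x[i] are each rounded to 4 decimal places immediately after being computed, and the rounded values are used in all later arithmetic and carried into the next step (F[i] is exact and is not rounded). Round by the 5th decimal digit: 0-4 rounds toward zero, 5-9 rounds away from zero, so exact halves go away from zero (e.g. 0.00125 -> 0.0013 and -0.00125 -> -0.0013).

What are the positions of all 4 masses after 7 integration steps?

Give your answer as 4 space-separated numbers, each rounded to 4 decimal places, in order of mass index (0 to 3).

Answer: 6.3547 10.4379 16.0842 24.1302

Derivation:
Step 0: x=[6.0000 14.0000 19.0000 23.0000] v=[0.0000 0.0000 0.0000 -2.0000]
Step 1: x=[6.1250 13.6250 18.8750 22.7500] v=[0.5000 -1.5000 -0.5000 -1.0000]
Step 2: x=[6.3360 12.9688 18.5781 22.7656] v=[0.8438 -2.6250 -1.1875 0.0625]
Step 3: x=[6.5655 12.1846 18.1035 23.0078] v=[0.9180 -3.1368 -1.8984 0.9688]
Step 4: x=[6.7359 11.4379 17.5021 23.3870] v=[0.6814 -2.9869 -2.4057 1.5167]
Step 5: x=[6.7791 10.8615 16.8783 23.7806] v=[0.1729 -2.3058 -2.4954 1.5743]
Step 6: x=[6.6538 10.5269 16.3651 24.0614] v=[-0.5013 -1.3386 -2.0527 1.1232]
Step 7: x=[6.3547 10.4379 16.0842 24.1302] v=[-1.1965 -0.3561 -1.1237 0.2751]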